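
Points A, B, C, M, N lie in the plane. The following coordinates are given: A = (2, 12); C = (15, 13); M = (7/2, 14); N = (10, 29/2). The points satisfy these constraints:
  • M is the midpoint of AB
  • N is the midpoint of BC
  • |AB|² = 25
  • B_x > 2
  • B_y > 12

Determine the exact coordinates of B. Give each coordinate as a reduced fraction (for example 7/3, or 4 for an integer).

1. B_x = 5  [B = 2·M−A = 2·(7/2, 14)−(2, 12)]
2. B_y = 16  [B = 2·M−A = 2·(7/2, 14)−(2, 12)]
   so B = (5, 16)

B = (5, 16)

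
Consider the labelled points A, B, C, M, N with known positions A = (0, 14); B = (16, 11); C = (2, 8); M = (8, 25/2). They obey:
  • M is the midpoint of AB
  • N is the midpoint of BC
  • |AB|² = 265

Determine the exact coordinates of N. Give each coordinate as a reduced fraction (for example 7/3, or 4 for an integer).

1. N_x = 9  [2·N = B+C = (16, 11)+(2, 8)]
2. N_y = 19/2  [2·N = B+C = (16, 11)+(2, 8)]
   so N = (9, 19/2)

N = (9, 19/2)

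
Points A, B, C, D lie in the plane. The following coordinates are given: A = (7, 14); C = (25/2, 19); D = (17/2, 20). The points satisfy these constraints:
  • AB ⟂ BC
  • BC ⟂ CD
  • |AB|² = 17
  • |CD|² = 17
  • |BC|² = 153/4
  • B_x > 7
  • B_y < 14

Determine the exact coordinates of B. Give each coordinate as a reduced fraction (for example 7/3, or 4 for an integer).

B = (11, 13)

1. B_x = 11  [[BC ⟂ CD ⇒ 4x-1y-31=0] ∩ [|B−(7, 14)|²=17]]
2. B_y = 13  [[BC ⟂ CD ⇒ 4x-1y-31=0] ∩ [|B−(7, 14)|²=17]]
   so B = (11, 13)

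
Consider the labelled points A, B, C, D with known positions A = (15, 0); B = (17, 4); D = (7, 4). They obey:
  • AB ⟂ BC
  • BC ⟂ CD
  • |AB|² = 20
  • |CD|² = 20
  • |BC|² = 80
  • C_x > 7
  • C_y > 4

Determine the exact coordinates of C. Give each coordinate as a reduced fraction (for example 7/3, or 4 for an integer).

1. C_x = 9  [[AB ⟂ BC ⇒ 2x+4y-50=0] ∩ [|C−(7, 4)|²=20]]
2. C_y = 8  [[AB ⟂ BC ⇒ 2x+4y-50=0] ∩ [|C−(7, 4)|²=20]]
   so C = (9, 8)

C = (9, 8)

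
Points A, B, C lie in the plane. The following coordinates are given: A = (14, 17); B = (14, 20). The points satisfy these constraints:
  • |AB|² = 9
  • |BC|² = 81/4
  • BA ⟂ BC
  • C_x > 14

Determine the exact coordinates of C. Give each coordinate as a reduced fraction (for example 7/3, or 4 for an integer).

C = (37/2, 20)

1. C_x = 37/2  [[BA ⟂ BC ⇒ -3y+60=0] ∩ [|C−(14, 20)|²=81/4]]
2. C_y = 20  [[BA ⟂ BC ⇒ -3y+60=0] ∩ [|C−(14, 20)|²=81/4]]
   so C = (37/2, 20)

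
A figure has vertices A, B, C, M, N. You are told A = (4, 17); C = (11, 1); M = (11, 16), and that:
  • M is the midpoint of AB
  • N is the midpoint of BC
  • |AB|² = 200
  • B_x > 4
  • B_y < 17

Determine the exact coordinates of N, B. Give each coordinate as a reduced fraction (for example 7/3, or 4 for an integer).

N = (29/2, 8)
B = (18, 15)

1. B_x = 18  [B = 2·M−A = 2·(11, 16)−(4, 17)]
2. B_y = 15  [B = 2·M−A = 2·(11, 16)−(4, 17)]
   so B = (18, 15)
3. N_x = 29/2  [2·N = B+C = (18, 15)+(11, 1)]
4. N_y = 8  [2·N = B+C = (18, 15)+(11, 1)]
   so N = (29/2, 8)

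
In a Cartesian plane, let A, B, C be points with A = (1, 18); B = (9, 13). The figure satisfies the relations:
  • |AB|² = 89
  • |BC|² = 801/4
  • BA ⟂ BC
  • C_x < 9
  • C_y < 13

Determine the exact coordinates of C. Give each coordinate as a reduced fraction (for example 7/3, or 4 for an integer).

C = (3/2, 1)

1. C_x = 3/2  [[BA ⟂ BC ⇒ -8x+5y+7=0] ∩ [|C−(9, 13)|²=801/4]]
2. C_y = 1  [[BA ⟂ BC ⇒ -8x+5y+7=0] ∩ [|C−(9, 13)|²=801/4]]
   so C = (3/2, 1)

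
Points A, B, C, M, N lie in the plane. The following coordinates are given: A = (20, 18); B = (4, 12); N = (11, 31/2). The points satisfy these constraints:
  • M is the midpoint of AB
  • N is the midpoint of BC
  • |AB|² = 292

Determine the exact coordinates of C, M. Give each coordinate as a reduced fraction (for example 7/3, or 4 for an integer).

C = (18, 19)
M = (12, 15)

1. M_x = 12  [2·M = A+B = (20, 18)+(4, 12)]
2. M_y = 15  [2·M = A+B = (20, 18)+(4, 12)]
   so M = (12, 15)
3. C_x = 18  [C = 2·N−B = 2·(11, 31/2)−(4, 12)]
4. C_y = 19  [C = 2·N−B = 2·(11, 31/2)−(4, 12)]
   so C = (18, 19)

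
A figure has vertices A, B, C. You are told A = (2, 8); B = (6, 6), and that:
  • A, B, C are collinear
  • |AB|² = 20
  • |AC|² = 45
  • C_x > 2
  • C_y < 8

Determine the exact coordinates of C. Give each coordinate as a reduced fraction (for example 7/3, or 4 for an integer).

1. C_x = 8  [[A, B, C are collinear ⇒ 2x+4y-36=0] ∩ [|C−(2, 8)|²=45]]
2. C_y = 5  [[A, B, C are collinear ⇒ 2x+4y-36=0] ∩ [|C−(2, 8)|²=45]]
   so C = (8, 5)

C = (8, 5)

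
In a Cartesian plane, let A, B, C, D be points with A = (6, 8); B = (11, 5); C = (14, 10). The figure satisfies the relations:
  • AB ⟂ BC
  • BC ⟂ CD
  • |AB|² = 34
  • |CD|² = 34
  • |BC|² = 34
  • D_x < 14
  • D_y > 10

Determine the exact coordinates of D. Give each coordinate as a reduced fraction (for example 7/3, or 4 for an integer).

1. D_x = 9  [[BC ⟂ CD ⇒ 3x+5y-92=0] ∩ [|D−(14, 10)|²=34]]
2. D_y = 13  [[BC ⟂ CD ⇒ 3x+5y-92=0] ∩ [|D−(14, 10)|²=34]]
   so D = (9, 13)

D = (9, 13)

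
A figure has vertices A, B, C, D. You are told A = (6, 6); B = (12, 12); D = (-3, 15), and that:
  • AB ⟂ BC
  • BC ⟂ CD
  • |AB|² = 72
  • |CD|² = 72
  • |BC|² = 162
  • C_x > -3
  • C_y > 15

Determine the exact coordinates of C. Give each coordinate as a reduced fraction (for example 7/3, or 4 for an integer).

C = (3, 21)

1. C_x = 3  [[AB ⟂ BC ⇒ 6x+6y-144=0] ∩ [|C−(-3, 15)|²=72]]
2. C_y = 21  [[AB ⟂ BC ⇒ 6x+6y-144=0] ∩ [|C−(-3, 15)|²=72]]
   so C = (3, 21)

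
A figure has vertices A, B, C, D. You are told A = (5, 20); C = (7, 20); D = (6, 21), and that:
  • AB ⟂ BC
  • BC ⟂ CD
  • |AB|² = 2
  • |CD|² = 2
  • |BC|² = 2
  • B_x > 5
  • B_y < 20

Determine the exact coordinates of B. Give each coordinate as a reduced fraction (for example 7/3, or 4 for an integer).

B = (6, 19)

1. B_x = 6  [[BC ⟂ CD ⇒ 1x-1y+13=0] ∩ [|B−(5, 20)|²=2]]
2. B_y = 19  [[BC ⟂ CD ⇒ 1x-1y+13=0] ∩ [|B−(5, 20)|²=2]]
   so B = (6, 19)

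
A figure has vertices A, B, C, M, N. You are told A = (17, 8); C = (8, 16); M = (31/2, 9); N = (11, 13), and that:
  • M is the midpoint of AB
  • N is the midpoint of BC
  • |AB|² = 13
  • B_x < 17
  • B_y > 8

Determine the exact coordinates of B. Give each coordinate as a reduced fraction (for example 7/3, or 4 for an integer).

B = (14, 10)

1. B_x = 14  [B = 2·M−A = 2·(31/2, 9)−(17, 8)]
2. B_y = 10  [B = 2·M−A = 2·(31/2, 9)−(17, 8)]
   so B = (14, 10)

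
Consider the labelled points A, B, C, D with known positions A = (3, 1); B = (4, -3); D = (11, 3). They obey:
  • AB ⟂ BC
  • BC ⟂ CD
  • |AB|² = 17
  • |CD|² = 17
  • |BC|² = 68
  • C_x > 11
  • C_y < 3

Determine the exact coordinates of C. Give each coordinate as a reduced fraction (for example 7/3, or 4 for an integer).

C = (12, -1)

1. C_x = 12  [[AB ⟂ BC ⇒ 1x-4y-16=0] ∩ [|C−(11, 3)|²=17]]
2. C_y = -1  [[AB ⟂ BC ⇒ 1x-4y-16=0] ∩ [|C−(11, 3)|²=17]]
   so C = (12, -1)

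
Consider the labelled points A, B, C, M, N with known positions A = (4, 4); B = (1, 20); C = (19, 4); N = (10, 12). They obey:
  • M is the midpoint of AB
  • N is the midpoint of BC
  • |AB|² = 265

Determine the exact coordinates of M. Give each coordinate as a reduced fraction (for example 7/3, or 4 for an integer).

1. M_x = 5/2  [2·M = A+B = (4, 4)+(1, 20)]
2. M_y = 12  [2·M = A+B = (4, 4)+(1, 20)]
   so M = (5/2, 12)

M = (5/2, 12)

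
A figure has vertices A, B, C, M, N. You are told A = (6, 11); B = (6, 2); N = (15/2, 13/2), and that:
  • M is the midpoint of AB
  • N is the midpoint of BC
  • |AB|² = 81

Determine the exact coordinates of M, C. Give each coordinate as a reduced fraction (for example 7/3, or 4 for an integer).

M = (6, 13/2)
C = (9, 11)

1. M_x = 6  [2·M = A+B = (6, 11)+(6, 2)]
2. M_y = 13/2  [2·M = A+B = (6, 11)+(6, 2)]
   so M = (6, 13/2)
3. C_x = 9  [C = 2·N−B = 2·(15/2, 13/2)−(6, 2)]
4. C_y = 11  [C = 2·N−B = 2·(15/2, 13/2)−(6, 2)]
   so C = (9, 11)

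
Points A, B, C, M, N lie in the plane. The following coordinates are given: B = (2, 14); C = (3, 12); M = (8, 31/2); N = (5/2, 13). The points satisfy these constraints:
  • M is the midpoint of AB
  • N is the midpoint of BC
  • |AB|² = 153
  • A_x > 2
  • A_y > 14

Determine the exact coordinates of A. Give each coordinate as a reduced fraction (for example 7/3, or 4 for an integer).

A = (14, 17)

1. A_x = 14  [A = 2·M−B = 2·(8, 31/2)−(2, 14)]
2. A_y = 17  [A = 2·M−B = 2·(8, 31/2)−(2, 14)]
   so A = (14, 17)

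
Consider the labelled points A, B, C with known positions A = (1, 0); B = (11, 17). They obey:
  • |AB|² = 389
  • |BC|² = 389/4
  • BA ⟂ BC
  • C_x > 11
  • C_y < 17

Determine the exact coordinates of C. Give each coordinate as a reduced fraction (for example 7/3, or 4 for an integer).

1. C_x = 39/2  [[BA ⟂ BC ⇒ -10x-17y+399=0] ∩ [|C−(11, 17)|²=389/4]]
2. C_y = 12  [[BA ⟂ BC ⇒ -10x-17y+399=0] ∩ [|C−(11, 17)|²=389/4]]
   so C = (39/2, 12)

C = (39/2, 12)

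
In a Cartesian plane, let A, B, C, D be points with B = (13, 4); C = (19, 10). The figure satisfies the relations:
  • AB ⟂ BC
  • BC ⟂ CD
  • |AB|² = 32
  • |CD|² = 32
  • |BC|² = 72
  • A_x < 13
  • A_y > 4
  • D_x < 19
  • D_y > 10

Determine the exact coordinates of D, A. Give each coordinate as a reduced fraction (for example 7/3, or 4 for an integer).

1. D_x = 15  [[BC ⟂ CD ⇒ 6x+6y-174=0] ∩ [|D−(19, 10)|²=32]]
2. D_y = 14  [[BC ⟂ CD ⇒ 6x+6y-174=0] ∩ [|D−(19, 10)|²=32]]
   so D = (15, 14)
3. A_x = 9  [[AB ⟂ BC ⇒ -6x-6y+102=0] ∩ [|A−(13, 4)|²=32]]
4. A_y = 8  [[AB ⟂ BC ⇒ -6x-6y+102=0] ∩ [|A−(13, 4)|²=32]]
   so A = (9, 8)

D = (15, 14)
A = (9, 8)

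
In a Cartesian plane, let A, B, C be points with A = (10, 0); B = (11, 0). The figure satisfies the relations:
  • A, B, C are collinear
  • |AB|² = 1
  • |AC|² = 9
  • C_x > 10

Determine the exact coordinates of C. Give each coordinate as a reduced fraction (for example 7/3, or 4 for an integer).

1. C_x = 13  [[A, B, C are collinear ⇒ 1y=0] ∩ [|C−(10, 0)|²=9]]
2. C_y = 0  [[A, B, C are collinear ⇒ 1y=0] ∩ [|C−(10, 0)|²=9]]
   so C = (13, 0)

C = (13, 0)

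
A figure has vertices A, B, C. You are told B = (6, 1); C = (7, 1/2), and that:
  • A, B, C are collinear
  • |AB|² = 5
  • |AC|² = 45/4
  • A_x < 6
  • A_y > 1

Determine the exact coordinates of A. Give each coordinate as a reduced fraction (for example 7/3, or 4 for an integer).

A = (4, 2)

1. A_x = 4  [[A, B, C are collinear ⇒ 1/2x+1y-4=0] ∩ [|A−(6, 1)|²=5]]
2. A_y = 2  [[A, B, C are collinear ⇒ 1/2x+1y-4=0] ∩ [|A−(6, 1)|²=5]]
   so A = (4, 2)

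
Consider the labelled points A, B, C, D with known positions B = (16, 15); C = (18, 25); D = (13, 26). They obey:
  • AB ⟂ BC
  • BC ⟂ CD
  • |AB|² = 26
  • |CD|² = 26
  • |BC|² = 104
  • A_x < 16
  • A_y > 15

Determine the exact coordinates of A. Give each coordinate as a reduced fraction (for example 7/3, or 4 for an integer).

A = (11, 16)

1. A_x = 11  [[AB ⟂ BC ⇒ -2x-10y+182=0] ∩ [|A−(16, 15)|²=26]]
2. A_y = 16  [[AB ⟂ BC ⇒ -2x-10y+182=0] ∩ [|A−(16, 15)|²=26]]
   so A = (11, 16)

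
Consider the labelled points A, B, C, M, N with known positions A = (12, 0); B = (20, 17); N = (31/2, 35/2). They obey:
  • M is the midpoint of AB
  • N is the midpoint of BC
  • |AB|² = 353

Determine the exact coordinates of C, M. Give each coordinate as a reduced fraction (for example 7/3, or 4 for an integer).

C = (11, 18)
M = (16, 17/2)

1. M_x = 16  [2·M = A+B = (12, 0)+(20, 17)]
2. M_y = 17/2  [2·M = A+B = (12, 0)+(20, 17)]
   so M = (16, 17/2)
3. C_x = 11  [C = 2·N−B = 2·(31/2, 35/2)−(20, 17)]
4. C_y = 18  [C = 2·N−B = 2·(31/2, 35/2)−(20, 17)]
   so C = (11, 18)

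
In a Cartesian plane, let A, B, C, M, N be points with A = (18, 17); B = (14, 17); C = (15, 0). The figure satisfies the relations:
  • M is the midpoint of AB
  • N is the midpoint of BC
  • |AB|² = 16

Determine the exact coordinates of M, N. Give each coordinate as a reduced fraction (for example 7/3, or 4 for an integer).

M = (16, 17)
N = (29/2, 17/2)

1. M_x = 16  [2·M = A+B = (18, 17)+(14, 17)]
2. M_y = 17  [2·M = A+B = (18, 17)+(14, 17)]
   so M = (16, 17)
3. N_x = 29/2  [2·N = B+C = (14, 17)+(15, 0)]
4. N_y = 17/2  [2·N = B+C = (14, 17)+(15, 0)]
   so N = (29/2, 17/2)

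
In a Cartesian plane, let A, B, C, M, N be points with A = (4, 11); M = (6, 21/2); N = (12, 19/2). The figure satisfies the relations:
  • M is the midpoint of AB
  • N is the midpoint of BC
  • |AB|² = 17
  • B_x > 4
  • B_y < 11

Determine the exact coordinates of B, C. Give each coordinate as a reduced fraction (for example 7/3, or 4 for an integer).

1. B_x = 8  [B = 2·M−A = 2·(6, 21/2)−(4, 11)]
2. B_y = 10  [B = 2·M−A = 2·(6, 21/2)−(4, 11)]
   so B = (8, 10)
3. C_x = 16  [C = 2·N−B = 2·(12, 19/2)−(8, 10)]
4. C_y = 9  [C = 2·N−B = 2·(12, 19/2)−(8, 10)]
   so C = (16, 9)

B = (8, 10)
C = (16, 9)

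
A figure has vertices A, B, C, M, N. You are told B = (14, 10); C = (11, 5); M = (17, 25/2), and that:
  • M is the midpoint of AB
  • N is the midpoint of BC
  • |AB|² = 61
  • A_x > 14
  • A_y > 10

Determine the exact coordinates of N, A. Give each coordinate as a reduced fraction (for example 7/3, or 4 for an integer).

1. A_x = 20  [A = 2·M−B = 2·(17, 25/2)−(14, 10)]
2. A_y = 15  [A = 2·M−B = 2·(17, 25/2)−(14, 10)]
   so A = (20, 15)
3. N_x = 25/2  [2·N = B+C = (14, 10)+(11, 5)]
4. N_y = 15/2  [2·N = B+C = (14, 10)+(11, 5)]
   so N = (25/2, 15/2)

N = (25/2, 15/2)
A = (20, 15)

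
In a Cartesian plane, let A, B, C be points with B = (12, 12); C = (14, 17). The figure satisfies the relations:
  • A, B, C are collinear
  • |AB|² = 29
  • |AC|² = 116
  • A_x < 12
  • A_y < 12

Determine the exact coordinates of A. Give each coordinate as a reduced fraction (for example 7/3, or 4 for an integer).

A = (10, 7)

1. A_x = 10  [[A, B, C are collinear ⇒ -5x+2y+36=0] ∩ [|A−(12, 12)|²=29]]
2. A_y = 7  [[A, B, C are collinear ⇒ -5x+2y+36=0] ∩ [|A−(12, 12)|²=29]]
   so A = (10, 7)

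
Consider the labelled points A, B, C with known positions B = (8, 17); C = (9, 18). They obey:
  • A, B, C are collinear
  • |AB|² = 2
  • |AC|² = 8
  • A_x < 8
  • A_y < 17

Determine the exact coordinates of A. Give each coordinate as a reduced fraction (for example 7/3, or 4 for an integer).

1. A_x = 7  [[A, B, C are collinear ⇒ -1x+1y-9=0] ∩ [|A−(8, 17)|²=2]]
2. A_y = 16  [[A, B, C are collinear ⇒ -1x+1y-9=0] ∩ [|A−(8, 17)|²=2]]
   so A = (7, 16)

A = (7, 16)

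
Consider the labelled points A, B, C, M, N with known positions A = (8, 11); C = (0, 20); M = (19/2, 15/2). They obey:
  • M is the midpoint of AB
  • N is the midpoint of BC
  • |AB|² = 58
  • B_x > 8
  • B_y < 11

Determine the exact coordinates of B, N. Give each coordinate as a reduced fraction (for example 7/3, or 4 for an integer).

1. B_x = 11  [B = 2·M−A = 2·(19/2, 15/2)−(8, 11)]
2. B_y = 4  [B = 2·M−A = 2·(19/2, 15/2)−(8, 11)]
   so B = (11, 4)
3. N_x = 11/2  [2·N = B+C = (11, 4)+(0, 20)]
4. N_y = 12  [2·N = B+C = (11, 4)+(0, 20)]
   so N = (11/2, 12)

B = (11, 4)
N = (11/2, 12)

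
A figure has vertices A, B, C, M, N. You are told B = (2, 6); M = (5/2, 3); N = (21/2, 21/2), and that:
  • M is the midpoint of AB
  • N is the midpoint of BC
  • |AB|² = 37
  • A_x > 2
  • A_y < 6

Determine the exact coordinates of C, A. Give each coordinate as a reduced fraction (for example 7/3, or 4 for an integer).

1. A_x = 3  [A = 2·M−B = 2·(5/2, 3)−(2, 6)]
2. A_y = 0  [A = 2·M−B = 2·(5/2, 3)−(2, 6)]
   so A = (3, 0)
3. C_x = 19  [C = 2·N−B = 2·(21/2, 21/2)−(2, 6)]
4. C_y = 15  [C = 2·N−B = 2·(21/2, 21/2)−(2, 6)]
   so C = (19, 15)

C = (19, 15)
A = (3, 0)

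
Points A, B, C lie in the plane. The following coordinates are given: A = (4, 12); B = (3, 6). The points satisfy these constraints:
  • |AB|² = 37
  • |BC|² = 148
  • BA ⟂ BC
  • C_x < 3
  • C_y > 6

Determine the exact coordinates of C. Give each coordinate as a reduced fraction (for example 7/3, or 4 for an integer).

C = (-9, 8)

1. C_x = -9  [[BA ⟂ BC ⇒ 1x+6y-39=0] ∩ [|C−(3, 6)|²=148]]
2. C_y = 8  [[BA ⟂ BC ⇒ 1x+6y-39=0] ∩ [|C−(3, 6)|²=148]]
   so C = (-9, 8)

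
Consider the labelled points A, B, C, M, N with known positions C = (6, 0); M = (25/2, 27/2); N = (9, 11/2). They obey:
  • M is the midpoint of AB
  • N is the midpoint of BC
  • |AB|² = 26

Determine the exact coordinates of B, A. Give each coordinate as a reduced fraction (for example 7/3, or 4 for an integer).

1. B_x = 12  [B = 2·N−C = 2·(9, 11/2)−(6, 0)]
2. B_y = 11  [B = 2·N−C = 2·(9, 11/2)−(6, 0)]
   so B = (12, 11)
3. A_x = 13  [A = 2·M−B = 2·(25/2, 27/2)−(12, 11)]
4. A_y = 16  [A = 2·M−B = 2·(25/2, 27/2)−(12, 11)]
   so A = (13, 16)

B = (12, 11)
A = (13, 16)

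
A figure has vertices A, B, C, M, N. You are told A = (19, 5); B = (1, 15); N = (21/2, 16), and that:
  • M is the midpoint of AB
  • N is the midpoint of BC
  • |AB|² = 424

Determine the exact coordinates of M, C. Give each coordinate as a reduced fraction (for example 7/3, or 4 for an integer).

1. M_x = 10  [2·M = A+B = (19, 5)+(1, 15)]
2. M_y = 10  [2·M = A+B = (19, 5)+(1, 15)]
   so M = (10, 10)
3. C_x = 20  [C = 2·N−B = 2·(21/2, 16)−(1, 15)]
4. C_y = 17  [C = 2·N−B = 2·(21/2, 16)−(1, 15)]
   so C = (20, 17)

M = (10, 10)
C = (20, 17)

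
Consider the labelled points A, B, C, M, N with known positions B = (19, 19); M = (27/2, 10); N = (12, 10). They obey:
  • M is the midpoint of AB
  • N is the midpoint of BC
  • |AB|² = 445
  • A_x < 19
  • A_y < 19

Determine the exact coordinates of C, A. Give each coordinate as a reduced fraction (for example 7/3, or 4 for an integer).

1. A_x = 8  [A = 2·M−B = 2·(27/2, 10)−(19, 19)]
2. A_y = 1  [A = 2·M−B = 2·(27/2, 10)−(19, 19)]
   so A = (8, 1)
3. C_x = 5  [C = 2·N−B = 2·(12, 10)−(19, 19)]
4. C_y = 1  [C = 2·N−B = 2·(12, 10)−(19, 19)]
   so C = (5, 1)

C = (5, 1)
A = (8, 1)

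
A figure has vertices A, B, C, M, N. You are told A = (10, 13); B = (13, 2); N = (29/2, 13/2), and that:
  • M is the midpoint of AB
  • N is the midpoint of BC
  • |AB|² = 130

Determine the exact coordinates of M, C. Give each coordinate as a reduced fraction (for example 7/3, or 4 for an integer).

M = (23/2, 15/2)
C = (16, 11)

1. M_x = 23/2  [2·M = A+B = (10, 13)+(13, 2)]
2. M_y = 15/2  [2·M = A+B = (10, 13)+(13, 2)]
   so M = (23/2, 15/2)
3. C_x = 16  [C = 2·N−B = 2·(29/2, 13/2)−(13, 2)]
4. C_y = 11  [C = 2·N−B = 2·(29/2, 13/2)−(13, 2)]
   so C = (16, 11)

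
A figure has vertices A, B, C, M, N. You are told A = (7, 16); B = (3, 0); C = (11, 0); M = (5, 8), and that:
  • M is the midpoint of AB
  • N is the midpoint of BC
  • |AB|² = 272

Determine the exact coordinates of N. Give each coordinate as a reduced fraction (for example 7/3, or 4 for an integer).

N = (7, 0)

1. N_x = 7  [2·N = B+C = (3, 0)+(11, 0)]
2. N_y = 0  [2·N = B+C = (3, 0)+(11, 0)]
   so N = (7, 0)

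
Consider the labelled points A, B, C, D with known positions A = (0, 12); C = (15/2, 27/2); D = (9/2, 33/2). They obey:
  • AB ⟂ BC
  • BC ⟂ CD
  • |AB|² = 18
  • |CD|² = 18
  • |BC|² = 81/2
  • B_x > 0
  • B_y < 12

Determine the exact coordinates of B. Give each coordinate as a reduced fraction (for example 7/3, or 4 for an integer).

B = (3, 9)

1. B_x = 3  [[BC ⟂ CD ⇒ 3x-3y+18=0] ∩ [|B−(0, 12)|²=18]]
2. B_y = 9  [[BC ⟂ CD ⇒ 3x-3y+18=0] ∩ [|B−(0, 12)|²=18]]
   so B = (3, 9)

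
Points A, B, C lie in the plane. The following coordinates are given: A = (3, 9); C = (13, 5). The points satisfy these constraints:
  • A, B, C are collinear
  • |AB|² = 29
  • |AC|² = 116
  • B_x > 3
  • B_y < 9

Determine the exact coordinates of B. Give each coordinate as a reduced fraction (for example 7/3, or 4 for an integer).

1. B_x = 8  [[A, B, C are collinear ⇒ -4x-10y+102=0] ∩ [|B−(3, 9)|²=29]]
2. B_y = 7  [[A, B, C are collinear ⇒ -4x-10y+102=0] ∩ [|B−(3, 9)|²=29]]
   so B = (8, 7)

B = (8, 7)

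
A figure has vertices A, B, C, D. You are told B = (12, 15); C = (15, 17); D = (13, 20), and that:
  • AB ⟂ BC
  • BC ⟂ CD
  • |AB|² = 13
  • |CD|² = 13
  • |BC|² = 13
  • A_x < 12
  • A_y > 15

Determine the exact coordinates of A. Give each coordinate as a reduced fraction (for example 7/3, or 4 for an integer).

1. A_x = 10  [[AB ⟂ BC ⇒ -3x-2y+66=0] ∩ [|A−(12, 15)|²=13]]
2. A_y = 18  [[AB ⟂ BC ⇒ -3x-2y+66=0] ∩ [|A−(12, 15)|²=13]]
   so A = (10, 18)

A = (10, 18)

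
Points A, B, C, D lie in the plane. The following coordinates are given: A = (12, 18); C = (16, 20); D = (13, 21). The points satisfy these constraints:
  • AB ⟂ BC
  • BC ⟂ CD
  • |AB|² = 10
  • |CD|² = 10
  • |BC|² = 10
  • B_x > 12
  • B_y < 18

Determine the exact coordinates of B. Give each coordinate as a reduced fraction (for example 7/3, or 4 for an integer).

B = (15, 17)

1. B_x = 15  [[BC ⟂ CD ⇒ 3x-1y-28=0] ∩ [|B−(12, 18)|²=10]]
2. B_y = 17  [[BC ⟂ CD ⇒ 3x-1y-28=0] ∩ [|B−(12, 18)|²=10]]
   so B = (15, 17)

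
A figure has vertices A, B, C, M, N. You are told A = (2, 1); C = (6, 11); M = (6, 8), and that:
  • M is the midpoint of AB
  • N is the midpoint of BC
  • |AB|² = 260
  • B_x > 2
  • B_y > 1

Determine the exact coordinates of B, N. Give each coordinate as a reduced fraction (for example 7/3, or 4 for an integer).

B = (10, 15)
N = (8, 13)

1. B_x = 10  [B = 2·M−A = 2·(6, 8)−(2, 1)]
2. B_y = 15  [B = 2·M−A = 2·(6, 8)−(2, 1)]
   so B = (10, 15)
3. N_x = 8  [2·N = B+C = (10, 15)+(6, 11)]
4. N_y = 13  [2·N = B+C = (10, 15)+(6, 11)]
   so N = (8, 13)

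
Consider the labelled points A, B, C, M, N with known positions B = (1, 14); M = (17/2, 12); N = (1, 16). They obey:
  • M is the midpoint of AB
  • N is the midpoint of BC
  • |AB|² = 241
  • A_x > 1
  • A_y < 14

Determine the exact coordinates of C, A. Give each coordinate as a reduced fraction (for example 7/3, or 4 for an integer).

1. A_x = 16  [A = 2·M−B = 2·(17/2, 12)−(1, 14)]
2. A_y = 10  [A = 2·M−B = 2·(17/2, 12)−(1, 14)]
   so A = (16, 10)
3. C_x = 1  [C = 2·N−B = 2·(1, 16)−(1, 14)]
4. C_y = 18  [C = 2·N−B = 2·(1, 16)−(1, 14)]
   so C = (1, 18)

C = (1, 18)
A = (16, 10)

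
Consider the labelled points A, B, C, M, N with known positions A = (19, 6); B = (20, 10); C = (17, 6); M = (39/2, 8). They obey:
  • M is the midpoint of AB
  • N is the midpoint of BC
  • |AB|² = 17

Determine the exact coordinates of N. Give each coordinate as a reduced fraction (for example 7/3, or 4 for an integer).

N = (37/2, 8)

1. N_x = 37/2  [2·N = B+C = (20, 10)+(17, 6)]
2. N_y = 8  [2·N = B+C = (20, 10)+(17, 6)]
   so N = (37/2, 8)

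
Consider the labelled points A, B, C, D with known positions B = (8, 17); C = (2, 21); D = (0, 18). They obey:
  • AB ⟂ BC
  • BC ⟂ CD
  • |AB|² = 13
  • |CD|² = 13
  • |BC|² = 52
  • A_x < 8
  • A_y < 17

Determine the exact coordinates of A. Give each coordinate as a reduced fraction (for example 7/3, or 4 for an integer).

1. A_x = 6  [[AB ⟂ BC ⇒ 6x-4y+20=0] ∩ [|A−(8, 17)|²=13]]
2. A_y = 14  [[AB ⟂ BC ⇒ 6x-4y+20=0] ∩ [|A−(8, 17)|²=13]]
   so A = (6, 14)

A = (6, 14)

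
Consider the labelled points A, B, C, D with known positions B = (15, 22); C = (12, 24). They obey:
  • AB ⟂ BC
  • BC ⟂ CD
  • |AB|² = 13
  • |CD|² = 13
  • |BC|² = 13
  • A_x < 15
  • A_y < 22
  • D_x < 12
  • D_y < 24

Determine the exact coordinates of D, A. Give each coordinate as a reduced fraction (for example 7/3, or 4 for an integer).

1. D_x = 10  [[BC ⟂ CD ⇒ -3x+2y-12=0] ∩ [|D−(12, 24)|²=13]]
2. D_y = 21  [[BC ⟂ CD ⇒ -3x+2y-12=0] ∩ [|D−(12, 24)|²=13]]
   so D = (10, 21)
3. A_x = 13  [[AB ⟂ BC ⇒ 3x-2y-1=0] ∩ [|A−(15, 22)|²=13]]
4. A_y = 19  [[AB ⟂ BC ⇒ 3x-2y-1=0] ∩ [|A−(15, 22)|²=13]]
   so A = (13, 19)

D = (10, 21)
A = (13, 19)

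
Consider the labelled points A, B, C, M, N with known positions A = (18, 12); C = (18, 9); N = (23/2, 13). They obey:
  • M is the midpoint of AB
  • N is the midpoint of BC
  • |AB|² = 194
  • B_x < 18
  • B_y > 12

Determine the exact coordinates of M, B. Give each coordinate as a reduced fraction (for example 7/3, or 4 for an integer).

M = (23/2, 29/2)
B = (5, 17)

1. B_x = 5  [B = 2·N−C = 2·(23/2, 13)−(18, 9)]
2. B_y = 17  [B = 2·N−C = 2·(23/2, 13)−(18, 9)]
   so B = (5, 17)
3. M_x = 23/2  [2·M = A+B = (18, 12)+(5, 17)]
4. M_y = 29/2  [2·M = A+B = (18, 12)+(5, 17)]
   so M = (23/2, 29/2)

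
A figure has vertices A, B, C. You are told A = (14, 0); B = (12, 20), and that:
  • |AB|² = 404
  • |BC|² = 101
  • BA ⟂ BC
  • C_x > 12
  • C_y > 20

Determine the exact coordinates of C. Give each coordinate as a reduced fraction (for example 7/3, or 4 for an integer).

C = (22, 21)

1. C_x = 22  [[BA ⟂ BC ⇒ 2x-20y+376=0] ∩ [|C−(12, 20)|²=101]]
2. C_y = 21  [[BA ⟂ BC ⇒ 2x-20y+376=0] ∩ [|C−(12, 20)|²=101]]
   so C = (22, 21)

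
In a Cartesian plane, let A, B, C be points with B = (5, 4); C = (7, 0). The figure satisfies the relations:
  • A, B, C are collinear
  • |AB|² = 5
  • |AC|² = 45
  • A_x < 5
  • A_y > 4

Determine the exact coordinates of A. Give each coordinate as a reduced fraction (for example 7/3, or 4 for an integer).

1. A_x = 4  [[A, B, C are collinear ⇒ 4x+2y-28=0] ∩ [|A−(5, 4)|²=5]]
2. A_y = 6  [[A, B, C are collinear ⇒ 4x+2y-28=0] ∩ [|A−(5, 4)|²=5]]
   so A = (4, 6)

A = (4, 6)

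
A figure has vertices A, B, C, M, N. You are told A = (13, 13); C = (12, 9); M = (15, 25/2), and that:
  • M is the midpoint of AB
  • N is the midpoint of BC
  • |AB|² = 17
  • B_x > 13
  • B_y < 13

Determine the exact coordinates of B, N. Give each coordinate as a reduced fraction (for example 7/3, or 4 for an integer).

B = (17, 12)
N = (29/2, 21/2)

1. B_x = 17  [B = 2·M−A = 2·(15, 25/2)−(13, 13)]
2. B_y = 12  [B = 2·M−A = 2·(15, 25/2)−(13, 13)]
   so B = (17, 12)
3. N_x = 29/2  [2·N = B+C = (17, 12)+(12, 9)]
4. N_y = 21/2  [2·N = B+C = (17, 12)+(12, 9)]
   so N = (29/2, 21/2)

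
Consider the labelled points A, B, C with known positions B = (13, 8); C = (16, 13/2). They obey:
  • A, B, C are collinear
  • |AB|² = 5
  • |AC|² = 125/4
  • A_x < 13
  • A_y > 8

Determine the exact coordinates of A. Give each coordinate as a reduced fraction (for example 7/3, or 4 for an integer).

1. A_x = 11  [[A, B, C are collinear ⇒ 3/2x+3y-87/2=0] ∩ [|A−(13, 8)|²=5]]
2. A_y = 9  [[A, B, C are collinear ⇒ 3/2x+3y-87/2=0] ∩ [|A−(13, 8)|²=5]]
   so A = (11, 9)

A = (11, 9)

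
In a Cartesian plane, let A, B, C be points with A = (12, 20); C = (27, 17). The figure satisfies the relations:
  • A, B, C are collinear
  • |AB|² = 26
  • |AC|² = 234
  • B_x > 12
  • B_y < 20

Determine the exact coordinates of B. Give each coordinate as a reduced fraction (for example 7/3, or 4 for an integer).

B = (17, 19)

1. B_x = 17  [[A, B, C are collinear ⇒ -3x-15y+336=0] ∩ [|B−(12, 20)|²=26]]
2. B_y = 19  [[A, B, C are collinear ⇒ -3x-15y+336=0] ∩ [|B−(12, 20)|²=26]]
   so B = (17, 19)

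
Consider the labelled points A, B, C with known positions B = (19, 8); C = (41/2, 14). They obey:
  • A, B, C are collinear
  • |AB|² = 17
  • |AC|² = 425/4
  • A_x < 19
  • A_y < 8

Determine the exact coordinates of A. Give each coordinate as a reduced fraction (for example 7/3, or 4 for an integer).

A = (18, 4)

1. A_x = 18  [[A, B, C are collinear ⇒ -6x+3/2y+102=0] ∩ [|A−(19, 8)|²=17]]
2. A_y = 4  [[A, B, C are collinear ⇒ -6x+3/2y+102=0] ∩ [|A−(19, 8)|²=17]]
   so A = (18, 4)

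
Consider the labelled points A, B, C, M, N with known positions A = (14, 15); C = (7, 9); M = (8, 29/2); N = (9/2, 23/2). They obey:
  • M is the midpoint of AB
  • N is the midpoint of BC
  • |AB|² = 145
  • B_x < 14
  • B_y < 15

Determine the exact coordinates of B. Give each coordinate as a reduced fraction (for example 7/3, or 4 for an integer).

1. B_x = 2  [B = 2·M−A = 2·(8, 29/2)−(14, 15)]
2. B_y = 14  [B = 2·M−A = 2·(8, 29/2)−(14, 15)]
   so B = (2, 14)

B = (2, 14)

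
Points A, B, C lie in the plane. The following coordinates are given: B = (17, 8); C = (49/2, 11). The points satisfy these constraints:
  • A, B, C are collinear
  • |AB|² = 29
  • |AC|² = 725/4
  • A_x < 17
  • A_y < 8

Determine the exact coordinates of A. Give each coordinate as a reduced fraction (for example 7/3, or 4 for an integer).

1. A_x = 12  [[A, B, C are collinear ⇒ -3x+15/2y-9=0] ∩ [|A−(17, 8)|²=29]]
2. A_y = 6  [[A, B, C are collinear ⇒ -3x+15/2y-9=0] ∩ [|A−(17, 8)|²=29]]
   so A = (12, 6)

A = (12, 6)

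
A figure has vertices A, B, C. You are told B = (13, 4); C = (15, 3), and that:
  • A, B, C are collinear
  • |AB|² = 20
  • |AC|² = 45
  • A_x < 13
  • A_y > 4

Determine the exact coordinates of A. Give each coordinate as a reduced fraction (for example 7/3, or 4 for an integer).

A = (9, 6)

1. A_x = 9  [[A, B, C are collinear ⇒ 1x+2y-21=0] ∩ [|A−(13, 4)|²=20]]
2. A_y = 6  [[A, B, C are collinear ⇒ 1x+2y-21=0] ∩ [|A−(13, 4)|²=20]]
   so A = (9, 6)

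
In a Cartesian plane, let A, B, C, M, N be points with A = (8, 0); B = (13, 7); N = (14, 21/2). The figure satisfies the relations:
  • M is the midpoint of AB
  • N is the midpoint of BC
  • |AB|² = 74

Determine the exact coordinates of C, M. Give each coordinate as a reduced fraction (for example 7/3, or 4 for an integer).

1. M_x = 21/2  [2·M = A+B = (8, 0)+(13, 7)]
2. M_y = 7/2  [2·M = A+B = (8, 0)+(13, 7)]
   so M = (21/2, 7/2)
3. C_x = 15  [C = 2·N−B = 2·(14, 21/2)−(13, 7)]
4. C_y = 14  [C = 2·N−B = 2·(14, 21/2)−(13, 7)]
   so C = (15, 14)

C = (15, 14)
M = (21/2, 7/2)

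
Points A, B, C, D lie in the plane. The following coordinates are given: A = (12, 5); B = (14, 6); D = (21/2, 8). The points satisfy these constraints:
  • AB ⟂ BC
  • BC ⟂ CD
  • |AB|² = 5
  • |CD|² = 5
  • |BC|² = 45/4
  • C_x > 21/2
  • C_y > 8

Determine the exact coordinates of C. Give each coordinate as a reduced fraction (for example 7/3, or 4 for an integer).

1. C_x = 25/2  [[AB ⟂ BC ⇒ 2x+1y-34=0] ∩ [|C−(21/2, 8)|²=5]]
2. C_y = 9  [[AB ⟂ BC ⇒ 2x+1y-34=0] ∩ [|C−(21/2, 8)|²=5]]
   so C = (25/2, 9)

C = (25/2, 9)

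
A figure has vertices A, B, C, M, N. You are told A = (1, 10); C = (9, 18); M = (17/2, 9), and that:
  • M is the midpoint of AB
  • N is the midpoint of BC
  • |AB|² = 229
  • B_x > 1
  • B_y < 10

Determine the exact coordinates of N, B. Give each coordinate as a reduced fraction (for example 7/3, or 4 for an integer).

1. B_x = 16  [B = 2·M−A = 2·(17/2, 9)−(1, 10)]
2. B_y = 8  [B = 2·M−A = 2·(17/2, 9)−(1, 10)]
   so B = (16, 8)
3. N_x = 25/2  [2·N = B+C = (16, 8)+(9, 18)]
4. N_y = 13  [2·N = B+C = (16, 8)+(9, 18)]
   so N = (25/2, 13)

N = (25/2, 13)
B = (16, 8)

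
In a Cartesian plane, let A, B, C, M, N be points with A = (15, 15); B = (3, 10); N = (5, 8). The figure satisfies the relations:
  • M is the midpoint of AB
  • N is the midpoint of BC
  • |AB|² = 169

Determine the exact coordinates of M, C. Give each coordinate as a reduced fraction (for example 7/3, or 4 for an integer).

M = (9, 25/2)
C = (7, 6)

1. M_x = 9  [2·M = A+B = (15, 15)+(3, 10)]
2. M_y = 25/2  [2·M = A+B = (15, 15)+(3, 10)]
   so M = (9, 25/2)
3. C_x = 7  [C = 2·N−B = 2·(5, 8)−(3, 10)]
4. C_y = 6  [C = 2·N−B = 2·(5, 8)−(3, 10)]
   so C = (7, 6)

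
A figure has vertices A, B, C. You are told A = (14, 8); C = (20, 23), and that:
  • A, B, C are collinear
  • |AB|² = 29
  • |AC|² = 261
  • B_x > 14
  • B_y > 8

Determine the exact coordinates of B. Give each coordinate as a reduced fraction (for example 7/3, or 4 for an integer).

1. B_x = 16  [[A, B, C are collinear ⇒ 15x-6y-162=0] ∩ [|B−(14, 8)|²=29]]
2. B_y = 13  [[A, B, C are collinear ⇒ 15x-6y-162=0] ∩ [|B−(14, 8)|²=29]]
   so B = (16, 13)

B = (16, 13)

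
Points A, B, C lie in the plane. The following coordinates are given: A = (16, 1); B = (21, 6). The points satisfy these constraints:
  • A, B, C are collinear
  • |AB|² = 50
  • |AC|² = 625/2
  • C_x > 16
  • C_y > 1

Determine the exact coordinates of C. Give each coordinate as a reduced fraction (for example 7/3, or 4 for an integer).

C = (57/2, 27/2)

1. C_x = 57/2  [[A, B, C are collinear ⇒ -5x+5y+75=0] ∩ [|C−(16, 1)|²=625/2]]
2. C_y = 27/2  [[A, B, C are collinear ⇒ -5x+5y+75=0] ∩ [|C−(16, 1)|²=625/2]]
   so C = (57/2, 27/2)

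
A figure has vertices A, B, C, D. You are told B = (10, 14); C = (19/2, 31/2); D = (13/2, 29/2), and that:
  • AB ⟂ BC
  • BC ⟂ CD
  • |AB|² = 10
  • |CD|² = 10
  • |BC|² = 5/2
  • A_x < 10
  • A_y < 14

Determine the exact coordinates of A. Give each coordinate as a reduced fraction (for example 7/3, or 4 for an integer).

A = (7, 13)

1. A_x = 7  [[AB ⟂ BC ⇒ 1/2x-3/2y+16=0] ∩ [|A−(10, 14)|²=10]]
2. A_y = 13  [[AB ⟂ BC ⇒ 1/2x-3/2y+16=0] ∩ [|A−(10, 14)|²=10]]
   so A = (7, 13)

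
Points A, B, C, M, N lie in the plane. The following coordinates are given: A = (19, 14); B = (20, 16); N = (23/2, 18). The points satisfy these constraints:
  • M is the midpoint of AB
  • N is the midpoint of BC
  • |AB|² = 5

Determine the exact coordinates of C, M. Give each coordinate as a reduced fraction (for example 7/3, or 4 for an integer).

C = (3, 20)
M = (39/2, 15)

1. M_x = 39/2  [2·M = A+B = (19, 14)+(20, 16)]
2. M_y = 15  [2·M = A+B = (19, 14)+(20, 16)]
   so M = (39/2, 15)
3. C_x = 3  [C = 2·N−B = 2·(23/2, 18)−(20, 16)]
4. C_y = 20  [C = 2·N−B = 2·(23/2, 18)−(20, 16)]
   so C = (3, 20)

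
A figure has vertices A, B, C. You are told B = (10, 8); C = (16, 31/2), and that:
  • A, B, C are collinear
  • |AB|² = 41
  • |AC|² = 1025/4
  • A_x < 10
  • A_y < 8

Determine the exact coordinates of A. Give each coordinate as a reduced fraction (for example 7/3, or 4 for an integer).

A = (6, 3)

1. A_x = 6  [[A, B, C are collinear ⇒ -15/2x+6y+27=0] ∩ [|A−(10, 8)|²=41]]
2. A_y = 3  [[A, B, C are collinear ⇒ -15/2x+6y+27=0] ∩ [|A−(10, 8)|²=41]]
   so A = (6, 3)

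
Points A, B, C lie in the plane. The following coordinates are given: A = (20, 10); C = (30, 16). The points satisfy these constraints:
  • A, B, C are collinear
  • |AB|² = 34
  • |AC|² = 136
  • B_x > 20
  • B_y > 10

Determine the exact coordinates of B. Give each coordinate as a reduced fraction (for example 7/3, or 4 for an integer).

B = (25, 13)

1. B_x = 25  [[A, B, C are collinear ⇒ 6x-10y-20=0] ∩ [|B−(20, 10)|²=34]]
2. B_y = 13  [[A, B, C are collinear ⇒ 6x-10y-20=0] ∩ [|B−(20, 10)|²=34]]
   so B = (25, 13)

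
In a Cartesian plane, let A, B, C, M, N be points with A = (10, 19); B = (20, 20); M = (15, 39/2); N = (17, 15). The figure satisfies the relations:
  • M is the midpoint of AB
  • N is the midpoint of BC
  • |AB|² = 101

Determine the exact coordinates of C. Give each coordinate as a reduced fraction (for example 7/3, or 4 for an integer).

C = (14, 10)

1. C_x = 14  [C = 2·N−B = 2·(17, 15)−(20, 20)]
2. C_y = 10  [C = 2·N−B = 2·(17, 15)−(20, 20)]
   so C = (14, 10)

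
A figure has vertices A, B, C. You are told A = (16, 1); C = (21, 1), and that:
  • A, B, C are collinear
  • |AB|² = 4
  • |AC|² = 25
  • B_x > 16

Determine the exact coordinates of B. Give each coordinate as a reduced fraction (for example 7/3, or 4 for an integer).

B = (18, 1)

1. B_x = 18  [[A, B, C are collinear ⇒ -5y+5=0] ∩ [|B−(16, 1)|²=4]]
2. B_y = 1  [[A, B, C are collinear ⇒ -5y+5=0] ∩ [|B−(16, 1)|²=4]]
   so B = (18, 1)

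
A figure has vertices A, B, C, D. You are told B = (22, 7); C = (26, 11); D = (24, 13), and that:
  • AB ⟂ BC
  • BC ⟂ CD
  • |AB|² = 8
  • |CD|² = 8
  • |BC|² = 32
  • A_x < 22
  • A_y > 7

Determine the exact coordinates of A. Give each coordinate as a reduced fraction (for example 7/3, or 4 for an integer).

1. A_x = 20  [[AB ⟂ BC ⇒ -4x-4y+116=0] ∩ [|A−(22, 7)|²=8]]
2. A_y = 9  [[AB ⟂ BC ⇒ -4x-4y+116=0] ∩ [|A−(22, 7)|²=8]]
   so A = (20, 9)

A = (20, 9)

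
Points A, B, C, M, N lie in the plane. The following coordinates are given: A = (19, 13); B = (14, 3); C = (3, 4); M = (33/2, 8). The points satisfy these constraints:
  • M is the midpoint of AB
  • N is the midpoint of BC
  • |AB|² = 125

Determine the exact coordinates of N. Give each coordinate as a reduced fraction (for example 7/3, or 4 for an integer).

N = (17/2, 7/2)

1. N_x = 17/2  [2·N = B+C = (14, 3)+(3, 4)]
2. N_y = 7/2  [2·N = B+C = (14, 3)+(3, 4)]
   so N = (17/2, 7/2)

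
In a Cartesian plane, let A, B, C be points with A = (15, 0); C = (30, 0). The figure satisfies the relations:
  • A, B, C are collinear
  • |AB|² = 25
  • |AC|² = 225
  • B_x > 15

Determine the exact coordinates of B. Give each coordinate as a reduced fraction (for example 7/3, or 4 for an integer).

1. B_x = 20  [[A, B, C are collinear ⇒ -15y=0] ∩ [|B−(15, 0)|²=25]]
2. B_y = 0  [[A, B, C are collinear ⇒ -15y=0] ∩ [|B−(15, 0)|²=25]]
   so B = (20, 0)

B = (20, 0)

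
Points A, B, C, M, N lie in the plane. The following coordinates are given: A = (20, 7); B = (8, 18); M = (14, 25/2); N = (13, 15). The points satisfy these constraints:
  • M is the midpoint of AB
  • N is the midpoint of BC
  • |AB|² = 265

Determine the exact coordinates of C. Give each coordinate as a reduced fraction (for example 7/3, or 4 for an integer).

C = (18, 12)

1. C_x = 18  [C = 2·N−B = 2·(13, 15)−(8, 18)]
2. C_y = 12  [C = 2·N−B = 2·(13, 15)−(8, 18)]
   so C = (18, 12)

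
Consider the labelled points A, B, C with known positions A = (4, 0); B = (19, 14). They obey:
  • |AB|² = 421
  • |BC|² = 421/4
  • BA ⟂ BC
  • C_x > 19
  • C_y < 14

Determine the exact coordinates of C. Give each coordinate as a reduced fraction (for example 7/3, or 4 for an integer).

1. C_x = 26  [[BA ⟂ BC ⇒ -15x-14y+481=0] ∩ [|C−(19, 14)|²=421/4]]
2. C_y = 13/2  [[BA ⟂ BC ⇒ -15x-14y+481=0] ∩ [|C−(19, 14)|²=421/4]]
   so C = (26, 13/2)

C = (26, 13/2)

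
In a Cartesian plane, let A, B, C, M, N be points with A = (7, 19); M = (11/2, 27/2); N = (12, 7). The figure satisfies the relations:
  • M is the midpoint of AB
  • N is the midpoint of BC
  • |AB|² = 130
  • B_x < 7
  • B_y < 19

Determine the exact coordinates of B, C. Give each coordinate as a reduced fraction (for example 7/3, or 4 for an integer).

1. B_x = 4  [B = 2·M−A = 2·(11/2, 27/2)−(7, 19)]
2. B_y = 8  [B = 2·M−A = 2·(11/2, 27/2)−(7, 19)]
   so B = (4, 8)
3. C_x = 20  [C = 2·N−B = 2·(12, 7)−(4, 8)]
4. C_y = 6  [C = 2·N−B = 2·(12, 7)−(4, 8)]
   so C = (20, 6)

B = (4, 8)
C = (20, 6)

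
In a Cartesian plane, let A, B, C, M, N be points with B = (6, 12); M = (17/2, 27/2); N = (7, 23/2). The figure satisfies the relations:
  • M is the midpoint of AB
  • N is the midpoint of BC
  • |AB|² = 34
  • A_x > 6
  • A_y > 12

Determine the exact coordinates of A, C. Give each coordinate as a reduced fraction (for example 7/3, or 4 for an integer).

A = (11, 15)
C = (8, 11)

1. A_x = 11  [A = 2·M−B = 2·(17/2, 27/2)−(6, 12)]
2. A_y = 15  [A = 2·M−B = 2·(17/2, 27/2)−(6, 12)]
   so A = (11, 15)
3. C_x = 8  [C = 2·N−B = 2·(7, 23/2)−(6, 12)]
4. C_y = 11  [C = 2·N−B = 2·(7, 23/2)−(6, 12)]
   so C = (8, 11)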